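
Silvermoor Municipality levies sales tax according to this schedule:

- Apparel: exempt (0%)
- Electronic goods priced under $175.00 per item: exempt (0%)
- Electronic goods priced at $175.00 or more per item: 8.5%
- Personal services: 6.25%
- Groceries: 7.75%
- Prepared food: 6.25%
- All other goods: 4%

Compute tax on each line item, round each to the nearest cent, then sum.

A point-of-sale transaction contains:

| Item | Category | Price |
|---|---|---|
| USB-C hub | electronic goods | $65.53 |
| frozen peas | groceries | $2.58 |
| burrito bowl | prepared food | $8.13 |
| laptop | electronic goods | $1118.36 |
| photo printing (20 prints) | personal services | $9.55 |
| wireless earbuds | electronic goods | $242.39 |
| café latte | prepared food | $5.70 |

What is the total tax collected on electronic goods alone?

USB-C hub $65.53: electronic goods, under $175.00 → 0% → $0.00
Laptop $1118.36: electronic goods, $175.00 or more → 8.5% → $95.06
Wireless earbuds $242.39: electronic goods, $175.00 or more → 8.5% → $20.60
Tax on electronic goods = $0.00 + $95.06 + $20.60 = $115.66

$115.66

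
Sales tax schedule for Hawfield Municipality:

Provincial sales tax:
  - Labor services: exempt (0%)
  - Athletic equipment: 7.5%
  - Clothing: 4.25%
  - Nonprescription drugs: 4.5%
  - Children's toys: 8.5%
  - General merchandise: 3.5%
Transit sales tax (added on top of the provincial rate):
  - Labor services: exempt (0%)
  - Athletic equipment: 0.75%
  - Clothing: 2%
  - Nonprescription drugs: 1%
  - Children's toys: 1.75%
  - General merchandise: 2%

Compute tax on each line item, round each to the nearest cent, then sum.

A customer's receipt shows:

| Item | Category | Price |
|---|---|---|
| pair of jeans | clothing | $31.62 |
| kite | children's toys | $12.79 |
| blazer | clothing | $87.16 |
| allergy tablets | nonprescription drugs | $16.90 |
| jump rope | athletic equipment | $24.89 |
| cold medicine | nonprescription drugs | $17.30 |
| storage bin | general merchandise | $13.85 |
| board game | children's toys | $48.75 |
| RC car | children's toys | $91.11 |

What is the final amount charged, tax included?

$372.14

Pair of jeans $31.62: clothing → 4.25% + 2% transit = 6.25% → $1.98
Kite $12.79: children's toys → 8.5% + 1.75% transit = 10.25% → $1.31
Blazer $87.16: clothing → 4.25% + 2% transit = 6.25% → $5.45
Allergy tablets $16.90: nonprescription drugs → 4.5% + 1% transit = 5.5% → $0.93
Jump rope $24.89: athletic equipment → 7.5% + 0.75% transit = 8.25% → $2.05
Cold medicine $17.30: nonprescription drugs → 4.5% + 1% transit = 5.5% → $0.95
Storage bin $13.85: general merchandise → 3.5% + 2% transit = 5.5% → $0.76
Board game $48.75: children's toys → 8.5% + 1.75% transit = 10.25% → $5.00
RC car $91.11: children's toys → 8.5% + 1.75% transit = 10.25% → $9.34
Subtotal = $344.37; tax = $27.77; total due = $372.14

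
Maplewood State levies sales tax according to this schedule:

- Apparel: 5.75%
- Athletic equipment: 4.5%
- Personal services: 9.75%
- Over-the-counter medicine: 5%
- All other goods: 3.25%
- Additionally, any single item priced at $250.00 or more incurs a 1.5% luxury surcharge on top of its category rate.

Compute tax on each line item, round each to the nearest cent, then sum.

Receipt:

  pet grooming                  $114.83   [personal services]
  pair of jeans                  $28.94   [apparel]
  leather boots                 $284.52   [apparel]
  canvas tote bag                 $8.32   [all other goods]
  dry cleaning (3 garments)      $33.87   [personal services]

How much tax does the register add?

$37.06

Pet grooming $114.83: personal services → 9.75% → $11.20
Pair of jeans $28.94: apparel → 5.75% → $1.66
Leather boots $284.52: apparel → 5.75% + 1.5% surcharge = 7.25% → $20.63
Canvas tote bag $8.32: all other goods → 3.25% → $0.27
Dry cleaning (3 garments) $33.87: personal services → 9.75% → $3.30
Total tax = $11.20 + $1.66 + $20.63 + $0.27 + $3.30 = $37.06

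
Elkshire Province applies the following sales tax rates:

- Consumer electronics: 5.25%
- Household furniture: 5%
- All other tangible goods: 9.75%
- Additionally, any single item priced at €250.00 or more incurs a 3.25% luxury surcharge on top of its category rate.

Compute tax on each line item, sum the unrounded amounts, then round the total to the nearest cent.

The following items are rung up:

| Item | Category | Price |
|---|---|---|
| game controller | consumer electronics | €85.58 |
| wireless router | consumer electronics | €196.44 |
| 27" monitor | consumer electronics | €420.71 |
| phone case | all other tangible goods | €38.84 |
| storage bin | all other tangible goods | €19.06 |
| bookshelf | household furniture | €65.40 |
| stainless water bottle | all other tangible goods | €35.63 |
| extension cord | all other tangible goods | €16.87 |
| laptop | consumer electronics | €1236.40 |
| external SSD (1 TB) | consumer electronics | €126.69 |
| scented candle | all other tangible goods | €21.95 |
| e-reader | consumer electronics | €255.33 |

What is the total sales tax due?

Game controller €85.58: consumer electronics → 5.25% → €4.49295
Wireless router €196.44: consumer electronics → 5.25% → €10.3131
27" monitor €420.71: consumer electronics → 5.25% + 3.25% surcharge = 8.5% → €35.76035
Phone case €38.84: all other tangible goods → 9.75% → €3.7869
Storage bin €19.06: all other tangible goods → 9.75% → €1.85835
Bookshelf €65.40: household furniture → 5% → €3.27
Stainless water bottle €35.63: all other tangible goods → 9.75% → €3.473925
Extension cord €16.87: all other tangible goods → 9.75% → €1.644825
Laptop €1236.40: consumer electronics → 5.25% + 3.25% surcharge = 8.5% → €105.094
External SSD (1 TB) €126.69: consumer electronics → 5.25% → €6.651225
Scented candle €21.95: all other tangible goods → 9.75% → €2.140125
E-reader €255.33: consumer electronics → 5.25% + 3.25% surcharge = 8.5% → €21.70305
Unrounded tax sum = €200.1888 → €200.19

€200.19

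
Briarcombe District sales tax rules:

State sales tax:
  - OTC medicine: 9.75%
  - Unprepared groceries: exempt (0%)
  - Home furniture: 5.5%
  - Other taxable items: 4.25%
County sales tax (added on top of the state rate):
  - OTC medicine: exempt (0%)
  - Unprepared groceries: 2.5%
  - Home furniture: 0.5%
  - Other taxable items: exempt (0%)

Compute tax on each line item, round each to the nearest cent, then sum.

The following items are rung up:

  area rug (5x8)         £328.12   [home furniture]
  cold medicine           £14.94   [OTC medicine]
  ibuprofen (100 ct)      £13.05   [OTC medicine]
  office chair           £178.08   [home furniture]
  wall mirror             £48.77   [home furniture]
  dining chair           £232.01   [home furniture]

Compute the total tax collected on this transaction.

£49.95

Area rug (5x8) £328.12: home furniture → 5.5% + 0.5% county = 6% → £19.69
Cold medicine £14.94: OTC medicine → 9.75% + 0% county = 9.75% → £1.46
Ibuprofen (100 ct) £13.05: OTC medicine → 9.75% + 0% county = 9.75% → £1.27
Office chair £178.08: home furniture → 5.5% + 0.5% county = 6% → £10.68
Wall mirror £48.77: home furniture → 5.5% + 0.5% county = 6% → £2.93
Dining chair £232.01: home furniture → 5.5% + 0.5% county = 6% → £13.92
Total tax = £19.69 + £1.46 + £1.27 + £10.68 + £2.93 + £13.92 = £49.95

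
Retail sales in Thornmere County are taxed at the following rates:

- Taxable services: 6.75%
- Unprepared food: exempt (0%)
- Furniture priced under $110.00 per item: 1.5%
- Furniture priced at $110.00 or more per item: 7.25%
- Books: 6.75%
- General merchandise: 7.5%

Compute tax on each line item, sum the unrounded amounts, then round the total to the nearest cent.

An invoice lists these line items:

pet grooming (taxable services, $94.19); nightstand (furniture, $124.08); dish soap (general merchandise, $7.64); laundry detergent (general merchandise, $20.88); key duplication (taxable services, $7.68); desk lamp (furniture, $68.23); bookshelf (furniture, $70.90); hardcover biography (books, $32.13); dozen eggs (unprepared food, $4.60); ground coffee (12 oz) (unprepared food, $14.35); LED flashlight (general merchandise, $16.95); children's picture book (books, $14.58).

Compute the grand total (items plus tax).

Pet grooming $94.19: taxable services → 6.75% → $6.357825
Nightstand $124.08: furniture, $110.00 or more → 7.25% → $8.9958
Dish soap $7.64: general merchandise → 7.5% → $0.573
Laundry detergent $20.88: general merchandise → 7.5% → $1.566
Key duplication $7.68: taxable services → 6.75% → $0.5184
Desk lamp $68.23: furniture, under $110.00 → 1.5% → $1.02345
Bookshelf $70.90: furniture, under $110.00 → 1.5% → $1.0635
Hardcover biography $32.13: books → 6.75% → $2.168775
Dozen eggs $4.60: unprepared food → 0% → $0.00
Ground coffee (12 oz) $14.35: unprepared food → 0% → $0.00
LED flashlight $16.95: general merchandise → 7.5% → $1.27125
Children's picture book $14.58: books → 6.75% → $0.98415
Subtotal = $476.21; unrounded tax = $24.52215 → $24.52; total due = $500.73

$500.73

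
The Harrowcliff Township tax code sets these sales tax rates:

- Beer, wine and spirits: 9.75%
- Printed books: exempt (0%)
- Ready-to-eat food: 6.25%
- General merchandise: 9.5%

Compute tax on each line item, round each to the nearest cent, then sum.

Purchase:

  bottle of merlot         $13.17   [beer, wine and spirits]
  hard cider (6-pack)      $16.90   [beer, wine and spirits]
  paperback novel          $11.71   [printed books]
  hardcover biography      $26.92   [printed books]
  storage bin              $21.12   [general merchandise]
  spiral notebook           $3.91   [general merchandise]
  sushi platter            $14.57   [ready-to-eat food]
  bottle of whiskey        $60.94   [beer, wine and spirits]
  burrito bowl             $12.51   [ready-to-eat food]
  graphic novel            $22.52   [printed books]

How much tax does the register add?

$12.94

Bottle of merlot $13.17: beer, wine and spirits → 9.75% → $1.28
Hard cider (6-pack) $16.90: beer, wine and spirits → 9.75% → $1.65
Paperback novel $11.71: printed books → 0% → $0.00
Hardcover biography $26.92: printed books → 0% → $0.00
Storage bin $21.12: general merchandise → 9.5% → $2.01
Spiral notebook $3.91: general merchandise → 9.5% → $0.37
Sushi platter $14.57: ready-to-eat food → 6.25% → $0.91
Bottle of whiskey $60.94: beer, wine and spirits → 9.75% → $5.94
Burrito bowl $12.51: ready-to-eat food → 6.25% → $0.78
Graphic novel $22.52: printed books → 0% → $0.00
Total tax = $1.28 + $1.65 + $2.01 + $0.37 + $0.91 + $5.94 + $0.78 = $12.94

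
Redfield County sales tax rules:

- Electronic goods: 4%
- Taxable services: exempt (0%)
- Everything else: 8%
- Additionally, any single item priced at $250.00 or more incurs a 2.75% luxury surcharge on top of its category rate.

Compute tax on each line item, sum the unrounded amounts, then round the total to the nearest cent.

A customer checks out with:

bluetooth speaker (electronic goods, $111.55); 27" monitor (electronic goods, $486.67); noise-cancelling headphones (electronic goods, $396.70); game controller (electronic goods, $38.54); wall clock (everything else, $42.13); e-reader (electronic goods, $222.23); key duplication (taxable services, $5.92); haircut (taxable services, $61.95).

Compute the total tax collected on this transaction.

$77.89

Bluetooth speaker $111.55: electronic goods → 4% → $4.462
27" monitor $486.67: electronic goods → 4% + 2.75% surcharge = 6.75% → $32.850225
Noise-cancelling headphones $396.70: electronic goods → 4% + 2.75% surcharge = 6.75% → $26.77725
Game controller $38.54: electronic goods → 4% → $1.5416
Wall clock $42.13: everything else → 8% → $3.3704
E-reader $222.23: electronic goods → 4% → $8.8892
Key duplication $5.92: taxable services → 0% → $0.00
Haircut $61.95: taxable services → 0% → $0.00
Unrounded tax sum = $77.890675 → $77.89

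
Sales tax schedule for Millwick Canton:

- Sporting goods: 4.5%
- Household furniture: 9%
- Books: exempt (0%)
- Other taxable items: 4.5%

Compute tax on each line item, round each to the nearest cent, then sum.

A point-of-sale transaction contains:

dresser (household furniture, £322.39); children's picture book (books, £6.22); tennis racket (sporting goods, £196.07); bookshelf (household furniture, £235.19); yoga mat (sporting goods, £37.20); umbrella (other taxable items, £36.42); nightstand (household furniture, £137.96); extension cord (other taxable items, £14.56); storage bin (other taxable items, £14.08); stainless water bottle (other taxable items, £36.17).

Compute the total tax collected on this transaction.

£77.66

Dresser £322.39: household furniture → 9% → £29.02
Children's picture book £6.22: books → 0% → £0.00
Tennis racket £196.07: sporting goods → 4.5% → £8.82
Bookshelf £235.19: household furniture → 9% → £21.17
Yoga mat £37.20: sporting goods → 4.5% → £1.67
Umbrella £36.42: other taxable items → 4.5% → £1.64
Nightstand £137.96: household furniture → 9% → £12.42
Extension cord £14.56: other taxable items → 4.5% → £0.66
Storage bin £14.08: other taxable items → 4.5% → £0.63
Stainless water bottle £36.17: other taxable items → 4.5% → £1.63
Total tax = £29.02 + £8.82 + £21.17 + £1.67 + £1.64 + £12.42 + £0.66 + £0.63 + £1.63 = £77.66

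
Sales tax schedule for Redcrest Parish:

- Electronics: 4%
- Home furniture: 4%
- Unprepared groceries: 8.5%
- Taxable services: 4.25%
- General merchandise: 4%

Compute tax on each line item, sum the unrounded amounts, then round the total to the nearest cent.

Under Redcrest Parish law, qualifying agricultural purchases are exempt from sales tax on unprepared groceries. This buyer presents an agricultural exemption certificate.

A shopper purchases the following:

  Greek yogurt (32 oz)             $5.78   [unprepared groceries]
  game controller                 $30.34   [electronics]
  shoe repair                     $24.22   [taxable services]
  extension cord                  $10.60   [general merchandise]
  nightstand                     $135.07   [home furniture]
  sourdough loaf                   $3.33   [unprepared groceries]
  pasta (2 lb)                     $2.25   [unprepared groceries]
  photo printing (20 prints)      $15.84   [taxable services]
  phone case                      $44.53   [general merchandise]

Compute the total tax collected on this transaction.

$10.52

Greek yogurt (32 oz) $5.78: unprepared groceries, buyer-exempt → 0% → $0.00
Game controller $30.34: electronics → 4% → $1.2136
Shoe repair $24.22: taxable services → 4.25% → $1.02935
Extension cord $10.60: general merchandise → 4% → $0.424
Nightstand $135.07: home furniture → 4% → $5.4028
Sourdough loaf $3.33: unprepared groceries, buyer-exempt → 0% → $0.00
Pasta (2 lb) $2.25: unprepared groceries, buyer-exempt → 0% → $0.00
Photo printing (20 prints) $15.84: taxable services → 4.25% → $0.6732
Phone case $44.53: general merchandise → 4% → $1.7812
Unrounded tax sum = $10.52415 → $10.52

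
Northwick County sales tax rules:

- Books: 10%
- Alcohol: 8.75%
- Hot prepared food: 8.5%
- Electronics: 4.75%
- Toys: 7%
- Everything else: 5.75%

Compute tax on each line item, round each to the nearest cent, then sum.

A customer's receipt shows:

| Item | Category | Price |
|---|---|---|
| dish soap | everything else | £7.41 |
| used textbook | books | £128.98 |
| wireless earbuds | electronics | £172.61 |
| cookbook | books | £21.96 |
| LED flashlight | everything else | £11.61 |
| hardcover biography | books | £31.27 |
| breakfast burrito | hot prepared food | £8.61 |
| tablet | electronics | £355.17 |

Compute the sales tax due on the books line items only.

Used textbook £128.98: books → 10% → £12.90
Cookbook £21.96: books → 10% → £2.20
Hardcover biography £31.27: books → 10% → £3.13
Tax on books = £12.90 + £2.20 + £3.13 = £18.23

£18.23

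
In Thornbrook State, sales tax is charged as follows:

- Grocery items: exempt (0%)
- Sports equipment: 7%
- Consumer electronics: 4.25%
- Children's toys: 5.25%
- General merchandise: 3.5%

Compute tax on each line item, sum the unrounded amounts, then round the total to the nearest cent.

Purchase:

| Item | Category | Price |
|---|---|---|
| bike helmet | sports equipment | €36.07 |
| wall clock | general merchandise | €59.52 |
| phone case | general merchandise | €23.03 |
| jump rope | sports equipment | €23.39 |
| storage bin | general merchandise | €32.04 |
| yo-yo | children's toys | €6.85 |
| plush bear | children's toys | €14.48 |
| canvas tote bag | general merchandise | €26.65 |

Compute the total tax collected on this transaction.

Bike helmet €36.07: sports equipment → 7% → €2.5249
Wall clock €59.52: general merchandise → 3.5% → €2.0832
Phone case €23.03: general merchandise → 3.5% → €0.80605
Jump rope €23.39: sports equipment → 7% → €1.6373
Storage bin €32.04: general merchandise → 3.5% → €1.1214
Yo-yo €6.85: children's toys → 5.25% → €0.359625
Plush bear €14.48: children's toys → 5.25% → €0.7602
Canvas tote bag €26.65: general merchandise → 3.5% → €0.93275
Unrounded tax sum = €10.225425 → €10.23

€10.23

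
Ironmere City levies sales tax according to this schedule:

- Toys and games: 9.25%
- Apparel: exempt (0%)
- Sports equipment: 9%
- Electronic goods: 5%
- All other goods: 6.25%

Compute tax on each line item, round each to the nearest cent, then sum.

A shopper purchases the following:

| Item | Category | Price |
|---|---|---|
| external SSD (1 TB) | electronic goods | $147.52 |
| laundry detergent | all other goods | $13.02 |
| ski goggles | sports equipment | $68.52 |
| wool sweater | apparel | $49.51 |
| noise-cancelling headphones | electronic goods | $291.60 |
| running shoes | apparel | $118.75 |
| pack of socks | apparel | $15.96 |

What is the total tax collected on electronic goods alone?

External SSD (1 TB) $147.52: electronic goods → 5% → $7.38
Noise-cancelling headphones $291.60: electronic goods → 5% → $14.58
Tax on electronic goods = $7.38 + $14.58 = $21.96

$21.96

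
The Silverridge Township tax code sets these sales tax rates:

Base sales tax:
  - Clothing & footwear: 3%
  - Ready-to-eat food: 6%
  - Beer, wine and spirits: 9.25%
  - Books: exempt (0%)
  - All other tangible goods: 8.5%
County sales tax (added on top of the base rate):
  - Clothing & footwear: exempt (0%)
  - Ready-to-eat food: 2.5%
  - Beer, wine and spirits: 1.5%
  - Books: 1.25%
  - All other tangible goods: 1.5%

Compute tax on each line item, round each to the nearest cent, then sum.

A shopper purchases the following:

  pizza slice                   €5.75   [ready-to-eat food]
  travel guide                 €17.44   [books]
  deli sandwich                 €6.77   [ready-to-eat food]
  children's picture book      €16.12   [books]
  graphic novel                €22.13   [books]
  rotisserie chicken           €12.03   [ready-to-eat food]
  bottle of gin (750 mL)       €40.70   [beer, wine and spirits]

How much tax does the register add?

Pizza slice €5.75: ready-to-eat food → 6% + 2.5% county = 8.5% → €0.49
Travel guide €17.44: books → 0% + 1.25% county = 1.25% → €0.22
Deli sandwich €6.77: ready-to-eat food → 6% + 2.5% county = 8.5% → €0.58
Children's picture book €16.12: books → 0% + 1.25% county = 1.25% → €0.20
Graphic novel €22.13: books → 0% + 1.25% county = 1.25% → €0.28
Rotisserie chicken €12.03: ready-to-eat food → 6% + 2.5% county = 8.5% → €1.02
Bottle of gin (750 mL) €40.70: beer, wine and spirits → 9.25% + 1.5% county = 10.75% → €4.38
Total tax = €0.49 + €0.22 + €0.58 + €0.20 + €0.28 + €1.02 + €4.38 = €7.17

€7.17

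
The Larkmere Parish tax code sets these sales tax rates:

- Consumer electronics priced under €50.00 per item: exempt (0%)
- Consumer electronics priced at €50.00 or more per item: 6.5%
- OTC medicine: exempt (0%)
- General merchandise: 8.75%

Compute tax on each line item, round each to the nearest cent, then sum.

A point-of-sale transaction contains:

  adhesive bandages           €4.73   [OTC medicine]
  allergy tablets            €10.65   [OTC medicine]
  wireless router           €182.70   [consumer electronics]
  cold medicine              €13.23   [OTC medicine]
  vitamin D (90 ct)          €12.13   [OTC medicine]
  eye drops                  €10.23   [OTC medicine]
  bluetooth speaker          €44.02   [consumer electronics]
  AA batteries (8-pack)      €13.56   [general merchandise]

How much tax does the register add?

Adhesive bandages €4.73: OTC medicine → 0% → €0.00
Allergy tablets €10.65: OTC medicine → 0% → €0.00
Wireless router €182.70: consumer electronics, €50.00 or more → 6.5% → €11.88
Cold medicine €13.23: OTC medicine → 0% → €0.00
Vitamin D (90 ct) €12.13: OTC medicine → 0% → €0.00
Eye drops €10.23: OTC medicine → 0% → €0.00
Bluetooth speaker €44.02: consumer electronics, under €50.00 → 0% → €0.00
AA batteries (8-pack) €13.56: general merchandise → 8.75% → €1.19
Total tax = €11.88 + €1.19 = €13.07

€13.07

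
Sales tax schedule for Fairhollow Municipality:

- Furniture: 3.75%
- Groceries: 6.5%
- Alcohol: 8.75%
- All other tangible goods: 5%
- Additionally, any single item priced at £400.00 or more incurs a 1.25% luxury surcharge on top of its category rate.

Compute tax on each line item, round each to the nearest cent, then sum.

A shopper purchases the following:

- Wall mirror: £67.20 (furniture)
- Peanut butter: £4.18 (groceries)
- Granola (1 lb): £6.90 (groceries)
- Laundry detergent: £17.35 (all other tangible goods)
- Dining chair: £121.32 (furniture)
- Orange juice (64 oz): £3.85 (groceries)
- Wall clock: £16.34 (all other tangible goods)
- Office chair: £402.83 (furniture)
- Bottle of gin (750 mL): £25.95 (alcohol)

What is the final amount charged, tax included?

£698.06

Wall mirror £67.20: furniture → 3.75% → £2.52
Peanut butter £4.18: groceries → 6.5% → £0.27
Granola (1 lb) £6.90: groceries → 6.5% → £0.45
Laundry detergent £17.35: all other tangible goods → 5% → £0.87
Dining chair £121.32: furniture → 3.75% → £4.55
Orange juice (64 oz) £3.85: groceries → 6.5% → £0.25
Wall clock £16.34: all other tangible goods → 5% → £0.82
Office chair £402.83: furniture → 3.75% + 1.25% surcharge = 5% → £20.14
Bottle of gin (750 mL) £25.95: alcohol → 8.75% → £2.27
Subtotal = £665.92; tax = £32.14; total due = £698.06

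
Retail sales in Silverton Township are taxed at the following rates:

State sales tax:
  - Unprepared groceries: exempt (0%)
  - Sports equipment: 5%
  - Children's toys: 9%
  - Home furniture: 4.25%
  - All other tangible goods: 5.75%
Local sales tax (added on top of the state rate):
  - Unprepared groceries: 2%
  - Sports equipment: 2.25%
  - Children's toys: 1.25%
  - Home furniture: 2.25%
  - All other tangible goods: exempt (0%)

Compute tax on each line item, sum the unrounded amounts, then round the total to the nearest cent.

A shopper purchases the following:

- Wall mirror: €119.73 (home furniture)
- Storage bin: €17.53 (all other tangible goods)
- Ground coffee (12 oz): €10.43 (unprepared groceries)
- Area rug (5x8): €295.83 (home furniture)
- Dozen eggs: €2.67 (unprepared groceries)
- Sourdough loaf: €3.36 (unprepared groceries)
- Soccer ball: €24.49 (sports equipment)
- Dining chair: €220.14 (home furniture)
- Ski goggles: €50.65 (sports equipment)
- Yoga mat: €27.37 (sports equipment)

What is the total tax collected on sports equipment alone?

Soccer ball €24.49: sports equipment → 5% + 2.25% local = 7.25% → €1.775525
Ski goggles €50.65: sports equipment → 5% + 2.25% local = 7.25% → €3.672125
Yoga mat €27.37: sports equipment → 5% + 2.25% local = 7.25% → €1.984325
Tax on sports equipment: unrounded sum = €7.431975 → €7.43

€7.43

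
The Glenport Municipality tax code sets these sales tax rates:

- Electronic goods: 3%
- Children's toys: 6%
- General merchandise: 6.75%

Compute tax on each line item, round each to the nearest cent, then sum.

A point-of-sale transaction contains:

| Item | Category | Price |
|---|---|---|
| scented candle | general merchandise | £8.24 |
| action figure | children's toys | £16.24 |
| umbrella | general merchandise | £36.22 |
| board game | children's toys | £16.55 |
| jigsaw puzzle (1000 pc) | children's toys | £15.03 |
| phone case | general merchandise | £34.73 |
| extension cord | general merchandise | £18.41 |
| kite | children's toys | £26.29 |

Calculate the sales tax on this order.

Scented candle £8.24: general merchandise → 6.75% → £0.56
Action figure £16.24: children's toys → 6% → £0.97
Umbrella £36.22: general merchandise → 6.75% → £2.44
Board game £16.55: children's toys → 6% → £0.99
Jigsaw puzzle (1000 pc) £15.03: children's toys → 6% → £0.90
Phone case £34.73: general merchandise → 6.75% → £2.34
Extension cord £18.41: general merchandise → 6.75% → £1.24
Kite £26.29: children's toys → 6% → £1.58
Total tax = £0.56 + £0.97 + £2.44 + £0.99 + £0.90 + £2.34 + £1.24 + £1.58 = £11.02

£11.02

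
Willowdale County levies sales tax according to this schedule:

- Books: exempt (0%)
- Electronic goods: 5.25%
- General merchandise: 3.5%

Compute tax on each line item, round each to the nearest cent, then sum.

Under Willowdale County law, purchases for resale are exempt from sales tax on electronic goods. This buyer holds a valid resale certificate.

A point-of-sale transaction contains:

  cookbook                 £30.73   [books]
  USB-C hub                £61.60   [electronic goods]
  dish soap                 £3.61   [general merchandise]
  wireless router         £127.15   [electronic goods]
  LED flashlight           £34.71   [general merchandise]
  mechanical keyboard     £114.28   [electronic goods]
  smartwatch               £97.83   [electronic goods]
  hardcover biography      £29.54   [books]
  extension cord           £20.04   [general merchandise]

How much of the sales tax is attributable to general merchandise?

Dish soap £3.61: general merchandise → 3.5% → £0.13
LED flashlight £34.71: general merchandise → 3.5% → £1.21
Extension cord £20.04: general merchandise → 3.5% → £0.70
Tax on general merchandise = £0.13 + £1.21 + £0.70 = £2.04

£2.04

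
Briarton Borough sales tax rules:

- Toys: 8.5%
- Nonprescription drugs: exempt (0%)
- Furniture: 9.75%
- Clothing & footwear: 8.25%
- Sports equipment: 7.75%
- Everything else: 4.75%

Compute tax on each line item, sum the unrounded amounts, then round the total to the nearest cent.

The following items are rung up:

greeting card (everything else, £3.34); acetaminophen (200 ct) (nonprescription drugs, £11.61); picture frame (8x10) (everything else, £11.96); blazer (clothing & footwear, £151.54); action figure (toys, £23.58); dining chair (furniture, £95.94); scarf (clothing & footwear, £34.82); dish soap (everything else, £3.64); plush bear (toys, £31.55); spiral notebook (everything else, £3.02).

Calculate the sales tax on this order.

Greeting card £3.34: everything else → 4.75% → £0.15865
Acetaminophen (200 ct) £11.61: nonprescription drugs → 0% → £0.00
Picture frame (8x10) £11.96: everything else → 4.75% → £0.5681
Blazer £151.54: clothing & footwear → 8.25% → £12.50205
Action figure £23.58: toys → 8.5% → £2.0043
Dining chair £95.94: furniture → 9.75% → £9.35415
Scarf £34.82: clothing & footwear → 8.25% → £2.87265
Dish soap £3.64: everything else → 4.75% → £0.1729
Plush bear £31.55: toys → 8.5% → £2.68175
Spiral notebook £3.02: everything else → 4.75% → £0.14345
Unrounded tax sum = £30.458 → £30.46

£30.46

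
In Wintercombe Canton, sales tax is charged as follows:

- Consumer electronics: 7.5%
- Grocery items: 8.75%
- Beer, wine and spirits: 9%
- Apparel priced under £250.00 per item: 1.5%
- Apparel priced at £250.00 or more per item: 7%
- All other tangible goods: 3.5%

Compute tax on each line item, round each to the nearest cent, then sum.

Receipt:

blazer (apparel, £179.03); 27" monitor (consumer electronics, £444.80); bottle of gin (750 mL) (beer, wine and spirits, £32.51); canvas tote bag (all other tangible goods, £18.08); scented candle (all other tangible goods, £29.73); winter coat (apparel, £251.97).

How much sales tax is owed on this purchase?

£58.29

Blazer £179.03: apparel, under £250.00 → 1.5% → £2.69
27" monitor £444.80: consumer electronics → 7.5% → £33.36
Bottle of gin (750 mL) £32.51: beer, wine and spirits → 9% → £2.93
Canvas tote bag £18.08: all other tangible goods → 3.5% → £0.63
Scented candle £29.73: all other tangible goods → 3.5% → £1.04
Winter coat £251.97: apparel, £250.00 or more → 7% → £17.64
Total tax = £2.69 + £33.36 + £2.93 + £0.63 + £1.04 + £17.64 = £58.29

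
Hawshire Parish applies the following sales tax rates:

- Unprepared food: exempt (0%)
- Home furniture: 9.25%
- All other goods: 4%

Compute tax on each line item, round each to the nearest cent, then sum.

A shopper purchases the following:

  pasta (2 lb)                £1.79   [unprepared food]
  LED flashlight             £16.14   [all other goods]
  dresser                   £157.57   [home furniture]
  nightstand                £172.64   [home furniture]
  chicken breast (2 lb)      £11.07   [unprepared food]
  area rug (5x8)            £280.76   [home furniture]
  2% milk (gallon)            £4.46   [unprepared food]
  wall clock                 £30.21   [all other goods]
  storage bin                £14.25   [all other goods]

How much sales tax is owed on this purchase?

Pasta (2 lb) £1.79: unprepared food → 0% → £0.00
LED flashlight £16.14: all other goods → 4% → £0.65
Dresser £157.57: home furniture → 9.25% → £14.58
Nightstand £172.64: home furniture → 9.25% → £15.97
Chicken breast (2 lb) £11.07: unprepared food → 0% → £0.00
Area rug (5x8) £280.76: home furniture → 9.25% → £25.97
2% milk (gallon) £4.46: unprepared food → 0% → £0.00
Wall clock £30.21: all other goods → 4% → £1.21
Storage bin £14.25: all other goods → 4% → £0.57
Total tax = £0.65 + £14.58 + £15.97 + £25.97 + £1.21 + £0.57 = £58.95

£58.95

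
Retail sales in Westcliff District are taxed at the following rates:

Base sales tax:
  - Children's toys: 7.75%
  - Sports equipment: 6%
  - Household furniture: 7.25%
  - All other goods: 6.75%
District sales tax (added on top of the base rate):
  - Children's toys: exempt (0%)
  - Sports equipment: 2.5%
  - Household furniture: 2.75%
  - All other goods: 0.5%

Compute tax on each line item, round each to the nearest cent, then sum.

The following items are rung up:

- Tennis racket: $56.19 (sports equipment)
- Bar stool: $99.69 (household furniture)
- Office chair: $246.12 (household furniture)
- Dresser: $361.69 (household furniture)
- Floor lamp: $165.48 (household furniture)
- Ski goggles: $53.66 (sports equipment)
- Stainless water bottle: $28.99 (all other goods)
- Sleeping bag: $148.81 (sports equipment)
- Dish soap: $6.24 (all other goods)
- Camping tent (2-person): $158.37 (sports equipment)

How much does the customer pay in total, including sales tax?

$1450.54

Tennis racket $56.19: sports equipment → 6% + 2.5% district = 8.5% → $4.78
Bar stool $99.69: household furniture → 7.25% + 2.75% district = 10% → $9.97
Office chair $246.12: household furniture → 7.25% + 2.75% district = 10% → $24.61
Dresser $361.69: household furniture → 7.25% + 2.75% district = 10% → $36.17
Floor lamp $165.48: household furniture → 7.25% + 2.75% district = 10% → $16.55
Ski goggles $53.66: sports equipment → 6% + 2.5% district = 8.5% → $4.56
Stainless water bottle $28.99: all other goods → 6.75% + 0.5% district = 7.25% → $2.10
Sleeping bag $148.81: sports equipment → 6% + 2.5% district = 8.5% → $12.65
Dish soap $6.24: all other goods → 6.75% + 0.5% district = 7.25% → $0.45
Camping tent (2-person) $158.37: sports equipment → 6% + 2.5% district = 8.5% → $13.46
Subtotal = $1325.24; tax = $125.30; total due = $1450.54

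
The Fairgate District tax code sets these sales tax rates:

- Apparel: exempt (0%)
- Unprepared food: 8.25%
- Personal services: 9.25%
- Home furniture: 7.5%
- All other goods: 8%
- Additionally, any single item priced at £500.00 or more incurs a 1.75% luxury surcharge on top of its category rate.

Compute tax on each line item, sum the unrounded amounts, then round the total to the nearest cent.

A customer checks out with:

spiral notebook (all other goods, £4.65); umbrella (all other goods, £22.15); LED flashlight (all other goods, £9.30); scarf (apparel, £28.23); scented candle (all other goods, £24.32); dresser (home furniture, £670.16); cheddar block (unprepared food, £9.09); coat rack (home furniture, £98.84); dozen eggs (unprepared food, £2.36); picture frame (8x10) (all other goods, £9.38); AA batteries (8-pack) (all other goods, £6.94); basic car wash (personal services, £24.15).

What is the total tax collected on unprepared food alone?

Cheddar block £9.09: unprepared food → 8.25% → £0.749925
Dozen eggs £2.36: unprepared food → 8.25% → £0.1947
Tax on unprepared food: unrounded sum = £0.944625 → £0.94

£0.94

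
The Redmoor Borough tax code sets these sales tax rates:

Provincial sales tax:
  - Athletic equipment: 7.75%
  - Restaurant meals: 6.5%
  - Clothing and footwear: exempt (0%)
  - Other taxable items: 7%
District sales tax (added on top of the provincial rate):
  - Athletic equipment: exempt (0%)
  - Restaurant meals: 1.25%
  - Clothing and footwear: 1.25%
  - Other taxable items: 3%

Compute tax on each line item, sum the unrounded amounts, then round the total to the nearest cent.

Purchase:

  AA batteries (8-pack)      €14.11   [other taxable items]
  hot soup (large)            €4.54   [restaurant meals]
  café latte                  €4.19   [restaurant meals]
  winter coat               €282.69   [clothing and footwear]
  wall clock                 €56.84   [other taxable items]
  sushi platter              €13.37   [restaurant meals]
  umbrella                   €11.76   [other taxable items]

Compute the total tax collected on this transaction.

AA batteries (8-pack) €14.11: other taxable items → 7% + 3% district = 10% → €1.411
Hot soup (large) €4.54: restaurant meals → 6.5% + 1.25% district = 7.75% → €0.35185
Café latte €4.19: restaurant meals → 6.5% + 1.25% district = 7.75% → €0.324725
Winter coat €282.69: clothing and footwear → 0% + 1.25% district = 1.25% → €3.533625
Wall clock €56.84: other taxable items → 7% + 3% district = 10% → €5.684
Sushi platter €13.37: restaurant meals → 6.5% + 1.25% district = 7.75% → €1.036175
Umbrella €11.76: other taxable items → 7% + 3% district = 10% → €1.176
Unrounded tax sum = €13.517375 → €13.52

€13.52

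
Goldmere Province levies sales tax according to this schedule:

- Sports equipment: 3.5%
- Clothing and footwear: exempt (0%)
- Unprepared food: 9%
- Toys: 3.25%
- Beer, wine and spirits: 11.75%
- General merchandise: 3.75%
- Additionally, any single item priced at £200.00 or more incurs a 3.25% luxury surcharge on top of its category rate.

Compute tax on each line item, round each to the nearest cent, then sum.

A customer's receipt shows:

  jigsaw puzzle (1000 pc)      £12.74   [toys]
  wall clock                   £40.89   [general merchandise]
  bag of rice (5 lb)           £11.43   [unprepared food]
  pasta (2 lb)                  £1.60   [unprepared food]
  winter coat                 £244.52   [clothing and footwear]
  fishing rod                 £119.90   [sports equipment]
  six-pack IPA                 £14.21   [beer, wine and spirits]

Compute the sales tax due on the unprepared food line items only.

Bag of rice (5 lb) £11.43: unprepared food → 9% → £1.03
Pasta (2 lb) £1.60: unprepared food → 9% → £0.14
Tax on unprepared food = £1.03 + £0.14 = £1.17

£1.17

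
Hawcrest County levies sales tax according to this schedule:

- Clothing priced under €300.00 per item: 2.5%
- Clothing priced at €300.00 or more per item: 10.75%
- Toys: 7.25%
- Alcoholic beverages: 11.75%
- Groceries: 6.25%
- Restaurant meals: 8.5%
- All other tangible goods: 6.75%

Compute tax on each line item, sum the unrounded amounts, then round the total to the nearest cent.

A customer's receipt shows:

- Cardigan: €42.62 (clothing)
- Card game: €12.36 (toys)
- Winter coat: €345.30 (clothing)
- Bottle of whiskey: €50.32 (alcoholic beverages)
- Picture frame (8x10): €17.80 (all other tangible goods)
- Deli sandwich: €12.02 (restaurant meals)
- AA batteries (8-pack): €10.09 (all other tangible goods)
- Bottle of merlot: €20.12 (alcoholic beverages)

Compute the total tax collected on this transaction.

€50.26

Cardigan €42.62: clothing, under €300.00 → 2.5% → €1.0655
Card game €12.36: toys → 7.25% → €0.8961
Winter coat €345.30: clothing, €300.00 or more → 10.75% → €37.11975
Bottle of whiskey €50.32: alcoholic beverages → 11.75% → €5.9126
Picture frame (8x10) €17.80: all other tangible goods → 6.75% → €1.2015
Deli sandwich €12.02: restaurant meals → 8.5% → €1.0217
AA batteries (8-pack) €10.09: all other tangible goods → 6.75% → €0.681075
Bottle of merlot €20.12: alcoholic beverages → 11.75% → €2.3641
Unrounded tax sum = €50.262325 → €50.26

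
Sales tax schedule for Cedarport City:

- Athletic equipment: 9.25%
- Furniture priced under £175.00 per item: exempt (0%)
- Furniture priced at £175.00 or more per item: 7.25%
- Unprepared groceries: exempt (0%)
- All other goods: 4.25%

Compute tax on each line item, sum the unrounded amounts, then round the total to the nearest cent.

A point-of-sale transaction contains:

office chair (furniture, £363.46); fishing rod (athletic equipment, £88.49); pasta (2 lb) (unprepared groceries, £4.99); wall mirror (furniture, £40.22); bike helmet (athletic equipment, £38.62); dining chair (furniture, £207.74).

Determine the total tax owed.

£53.17

Office chair £363.46: furniture, £175.00 or more → 7.25% → £26.35085
Fishing rod £88.49: athletic equipment → 9.25% → £8.185325
Pasta (2 lb) £4.99: unprepared groceries → 0% → £0.00
Wall mirror £40.22: furniture, under £175.00 → 0% → £0.00
Bike helmet £38.62: athletic equipment → 9.25% → £3.57235
Dining chair £207.74: furniture, £175.00 or more → 7.25% → £15.06115
Unrounded tax sum = £53.169675 → £53.17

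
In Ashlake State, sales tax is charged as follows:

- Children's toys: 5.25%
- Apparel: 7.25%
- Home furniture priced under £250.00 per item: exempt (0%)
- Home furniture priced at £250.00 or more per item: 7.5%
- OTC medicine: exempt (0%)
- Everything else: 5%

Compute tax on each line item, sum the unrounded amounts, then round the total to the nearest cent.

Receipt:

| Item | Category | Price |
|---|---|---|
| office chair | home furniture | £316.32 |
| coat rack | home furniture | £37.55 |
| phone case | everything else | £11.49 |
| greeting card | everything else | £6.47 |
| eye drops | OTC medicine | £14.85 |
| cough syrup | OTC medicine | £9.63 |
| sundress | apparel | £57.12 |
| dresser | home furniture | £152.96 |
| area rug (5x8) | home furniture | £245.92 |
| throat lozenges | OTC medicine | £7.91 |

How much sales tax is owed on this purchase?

£28.76

Office chair £316.32: home furniture, £250.00 or more → 7.5% → £23.724
Coat rack £37.55: home furniture, under £250.00 → 0% → £0.00
Phone case £11.49: everything else → 5% → £0.5745
Greeting card £6.47: everything else → 5% → £0.3235
Eye drops £14.85: OTC medicine → 0% → £0.00
Cough syrup £9.63: OTC medicine → 0% → £0.00
Sundress £57.12: apparel → 7.25% → £4.1412
Dresser £152.96: home furniture, under £250.00 → 0% → £0.00
Area rug (5x8) £245.92: home furniture, under £250.00 → 0% → £0.00
Throat lozenges £7.91: OTC medicine → 0% → £0.00
Unrounded tax sum = £28.7632 → £28.76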